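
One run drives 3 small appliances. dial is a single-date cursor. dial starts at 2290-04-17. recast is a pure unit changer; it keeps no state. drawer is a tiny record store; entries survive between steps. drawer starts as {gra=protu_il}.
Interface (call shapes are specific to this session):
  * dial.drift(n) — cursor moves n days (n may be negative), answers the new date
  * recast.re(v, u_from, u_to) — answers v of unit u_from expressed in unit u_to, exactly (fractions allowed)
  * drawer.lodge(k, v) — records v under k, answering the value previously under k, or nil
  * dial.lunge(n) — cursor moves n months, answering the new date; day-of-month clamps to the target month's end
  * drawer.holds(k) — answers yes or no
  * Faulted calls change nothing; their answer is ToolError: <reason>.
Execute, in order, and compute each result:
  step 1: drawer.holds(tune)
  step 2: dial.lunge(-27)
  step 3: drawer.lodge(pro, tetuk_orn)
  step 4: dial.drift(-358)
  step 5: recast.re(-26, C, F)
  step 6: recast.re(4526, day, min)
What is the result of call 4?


Answer: 2287-01-24

Derivation:
// 1. holds(k=tune) == no
// 2. lunge(n=-27) == 2288-01-17
// 3. lodge(k=pro, v=tetuk_orn) == nil
// 4. drift(n=-358) == 2287-01-24
// 5. re(v=-26, u_from=C, u_to=F) == -74/5
// 6. re(v=4526, u_from=day, u_to=min) == 6517440


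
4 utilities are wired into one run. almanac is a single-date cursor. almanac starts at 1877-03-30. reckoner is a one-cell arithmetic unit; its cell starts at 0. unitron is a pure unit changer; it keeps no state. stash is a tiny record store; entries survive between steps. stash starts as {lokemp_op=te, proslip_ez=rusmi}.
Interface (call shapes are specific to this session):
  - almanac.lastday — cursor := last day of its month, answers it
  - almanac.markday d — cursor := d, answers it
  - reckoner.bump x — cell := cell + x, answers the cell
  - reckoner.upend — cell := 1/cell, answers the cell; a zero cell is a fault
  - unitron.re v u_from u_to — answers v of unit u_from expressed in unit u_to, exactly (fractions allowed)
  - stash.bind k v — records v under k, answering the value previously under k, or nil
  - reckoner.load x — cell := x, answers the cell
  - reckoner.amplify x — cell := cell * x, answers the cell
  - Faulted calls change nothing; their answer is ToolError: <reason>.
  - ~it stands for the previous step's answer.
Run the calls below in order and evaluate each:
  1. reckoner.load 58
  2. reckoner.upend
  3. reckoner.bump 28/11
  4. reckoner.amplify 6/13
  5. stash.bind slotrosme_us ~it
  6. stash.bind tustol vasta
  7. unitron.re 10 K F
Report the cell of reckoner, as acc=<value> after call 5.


> load x: 58
  58
> upend
  1/58
> bump x: 28/11
  1635/638
> amplify x: 6/13
  4905/4147
> bind k: slotrosme_us v: ~it
  nil
> bind k: tustol v: vasta
  nil
> re v: 10 u_from: K u_to: F
  -44167/100

Answer: acc=4905/4147


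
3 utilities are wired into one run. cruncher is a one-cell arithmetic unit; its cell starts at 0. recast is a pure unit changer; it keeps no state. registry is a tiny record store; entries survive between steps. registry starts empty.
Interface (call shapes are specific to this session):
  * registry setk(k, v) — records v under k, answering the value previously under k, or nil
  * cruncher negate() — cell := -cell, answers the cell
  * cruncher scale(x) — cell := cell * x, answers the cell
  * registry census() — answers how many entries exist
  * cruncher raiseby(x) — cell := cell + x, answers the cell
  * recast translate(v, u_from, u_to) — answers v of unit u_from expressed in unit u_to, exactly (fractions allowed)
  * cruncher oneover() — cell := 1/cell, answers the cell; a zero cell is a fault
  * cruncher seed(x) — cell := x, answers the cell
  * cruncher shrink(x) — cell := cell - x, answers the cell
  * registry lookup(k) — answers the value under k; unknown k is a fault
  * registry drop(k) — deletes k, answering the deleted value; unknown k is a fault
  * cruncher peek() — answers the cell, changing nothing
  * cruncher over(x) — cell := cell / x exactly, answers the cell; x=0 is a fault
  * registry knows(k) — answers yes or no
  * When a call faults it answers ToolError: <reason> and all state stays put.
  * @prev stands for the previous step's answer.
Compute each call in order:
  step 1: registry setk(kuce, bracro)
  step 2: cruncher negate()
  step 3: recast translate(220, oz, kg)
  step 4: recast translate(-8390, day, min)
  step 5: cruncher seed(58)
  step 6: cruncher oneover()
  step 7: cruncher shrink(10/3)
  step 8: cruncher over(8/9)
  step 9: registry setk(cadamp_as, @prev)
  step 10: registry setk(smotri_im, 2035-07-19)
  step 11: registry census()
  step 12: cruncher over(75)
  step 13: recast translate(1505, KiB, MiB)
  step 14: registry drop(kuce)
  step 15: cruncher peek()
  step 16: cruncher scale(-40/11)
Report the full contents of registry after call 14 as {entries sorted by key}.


Answer: {cadamp_as=-1731/464, smotri_im=2035-07-19}

Derivation:
Do: registry setk[k=kuce; v=bracro]
See: nil
Do: cruncher negate[]
See: 0
Do: recast translate[v=220; u_from=oz; u_to=kg]
See: 498951607/80000000
Do: recast translate[v=-8390; u_from=day; u_to=min]
See: -12081600
Do: cruncher seed[x=58]
See: 58
Do: cruncher oneover[]
See: 1/58
Do: cruncher shrink[x=10/3]
See: -577/174
Do: cruncher over[x=8/9]
See: -1731/464
Do: registry setk[k=cadamp_as; v=@prev]
See: nil
Do: registry setk[k=smotri_im; v=2035-07-19]
See: nil
Do: registry census[]
See: 3
Do: cruncher over[x=75]
See: -577/11600
Do: recast translate[v=1505; u_from=KiB; u_to=MiB]
See: 1505/1024
Do: registry drop[k=kuce]
See: bracro
Do: cruncher peek[]
See: -577/11600
Do: cruncher scale[x=-40/11]
See: 577/3190


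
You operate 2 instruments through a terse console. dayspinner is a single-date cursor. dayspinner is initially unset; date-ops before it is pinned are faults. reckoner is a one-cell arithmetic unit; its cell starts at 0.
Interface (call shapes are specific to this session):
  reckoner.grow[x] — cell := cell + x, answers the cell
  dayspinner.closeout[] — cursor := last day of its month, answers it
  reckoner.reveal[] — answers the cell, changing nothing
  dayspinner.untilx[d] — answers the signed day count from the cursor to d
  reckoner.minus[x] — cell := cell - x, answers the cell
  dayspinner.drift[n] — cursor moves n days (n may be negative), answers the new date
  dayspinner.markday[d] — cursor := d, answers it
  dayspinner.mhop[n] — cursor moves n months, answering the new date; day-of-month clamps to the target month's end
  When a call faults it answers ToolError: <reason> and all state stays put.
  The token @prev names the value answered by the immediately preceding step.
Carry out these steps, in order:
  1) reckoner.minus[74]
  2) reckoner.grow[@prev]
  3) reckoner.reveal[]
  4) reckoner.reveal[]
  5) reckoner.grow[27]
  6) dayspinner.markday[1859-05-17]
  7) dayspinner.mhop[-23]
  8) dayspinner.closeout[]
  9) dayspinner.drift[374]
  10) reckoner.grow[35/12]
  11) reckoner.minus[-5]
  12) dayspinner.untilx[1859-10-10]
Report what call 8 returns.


Answer: 1857-06-30

Derivation:
% minus(x→74) => -74
% grow(x→@prev) => -148
% reveal() => -148
% reveal() => -148
% grow(x→27) => -121
% markday(d→1859-05-17) => 1859-05-17
% mhop(n→-23) => 1857-06-17
% closeout() => 1857-06-30
% drift(n→374) => 1858-07-09
% grow(x→35/12) => -1417/12
% minus(x→-5) => -1357/12
% untilx(d→1859-10-10) => 458


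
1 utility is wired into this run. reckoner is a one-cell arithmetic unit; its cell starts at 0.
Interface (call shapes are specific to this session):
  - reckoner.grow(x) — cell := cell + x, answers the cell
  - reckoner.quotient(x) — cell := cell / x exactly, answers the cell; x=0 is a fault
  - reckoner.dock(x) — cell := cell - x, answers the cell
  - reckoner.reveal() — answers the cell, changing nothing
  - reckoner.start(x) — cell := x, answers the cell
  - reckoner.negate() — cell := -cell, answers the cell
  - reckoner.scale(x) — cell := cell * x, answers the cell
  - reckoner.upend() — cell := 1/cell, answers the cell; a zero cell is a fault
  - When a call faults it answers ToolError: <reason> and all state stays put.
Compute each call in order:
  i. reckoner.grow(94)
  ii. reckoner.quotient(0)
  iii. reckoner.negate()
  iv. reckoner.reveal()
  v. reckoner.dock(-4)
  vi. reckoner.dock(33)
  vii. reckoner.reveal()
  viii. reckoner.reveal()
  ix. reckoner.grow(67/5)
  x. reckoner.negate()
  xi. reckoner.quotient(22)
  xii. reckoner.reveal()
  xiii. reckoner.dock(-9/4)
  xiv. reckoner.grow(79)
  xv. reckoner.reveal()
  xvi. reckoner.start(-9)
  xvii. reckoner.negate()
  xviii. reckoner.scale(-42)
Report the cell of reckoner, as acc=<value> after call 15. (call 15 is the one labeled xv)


Do: reckoner.grow[x=94]
See: 94
Do: reckoner.quotient[x=0]
See: ToolError: division by zero
Do: reckoner.negate[]
See: -94
Do: reckoner.reveal[]
See: -94
Do: reckoner.dock[x=-4]
See: -90
Do: reckoner.dock[x=33]
See: -123
Do: reckoner.reveal[]
See: -123
Do: reckoner.reveal[]
See: -123
Do: reckoner.grow[x=67/5]
See: -548/5
Do: reckoner.negate[]
See: 548/5
Do: reckoner.quotient[x=22]
See: 274/55
Do: reckoner.reveal[]
See: 274/55
Do: reckoner.dock[x=-9/4]
See: 1591/220
Do: reckoner.grow[x=79]
See: 18971/220
Do: reckoner.reveal[]
See: 18971/220
Do: reckoner.start[x=-9]
See: -9
Do: reckoner.negate[]
See: 9
Do: reckoner.scale[x=-42]
See: -378

Answer: acc=18971/220


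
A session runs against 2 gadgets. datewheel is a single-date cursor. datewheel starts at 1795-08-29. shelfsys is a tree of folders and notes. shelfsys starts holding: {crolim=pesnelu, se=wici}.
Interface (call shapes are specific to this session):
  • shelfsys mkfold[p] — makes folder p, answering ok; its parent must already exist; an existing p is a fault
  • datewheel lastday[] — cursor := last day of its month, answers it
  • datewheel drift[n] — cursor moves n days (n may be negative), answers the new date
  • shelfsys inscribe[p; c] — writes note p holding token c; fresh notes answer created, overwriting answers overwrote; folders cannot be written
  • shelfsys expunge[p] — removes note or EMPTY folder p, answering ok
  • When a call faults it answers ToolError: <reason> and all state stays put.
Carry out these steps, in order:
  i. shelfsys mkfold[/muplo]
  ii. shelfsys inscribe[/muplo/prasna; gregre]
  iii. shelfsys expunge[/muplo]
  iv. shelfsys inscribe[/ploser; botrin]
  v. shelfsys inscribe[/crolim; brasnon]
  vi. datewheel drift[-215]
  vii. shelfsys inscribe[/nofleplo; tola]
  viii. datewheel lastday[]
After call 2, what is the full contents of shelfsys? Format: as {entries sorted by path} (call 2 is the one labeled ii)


Answer: {crolim=pesnelu, muplo/, muplo/prasna=gregre, se=wici}

Derivation:
CALL shelfsys mkfold[p=/muplo]
RET  ok
CALL shelfsys inscribe[p=/muplo/prasna; c=gregre]
RET  created
CALL shelfsys expunge[p=/muplo]
RET  ToolError: not empty
CALL shelfsys inscribe[p=/ploser; c=botrin]
RET  created
CALL shelfsys inscribe[p=/crolim; c=brasnon]
RET  overwrote
CALL datewheel drift[n=-215]
RET  1795-01-26
CALL shelfsys inscribe[p=/nofleplo; c=tola]
RET  created
CALL datewheel lastday[]
RET  1795-01-31


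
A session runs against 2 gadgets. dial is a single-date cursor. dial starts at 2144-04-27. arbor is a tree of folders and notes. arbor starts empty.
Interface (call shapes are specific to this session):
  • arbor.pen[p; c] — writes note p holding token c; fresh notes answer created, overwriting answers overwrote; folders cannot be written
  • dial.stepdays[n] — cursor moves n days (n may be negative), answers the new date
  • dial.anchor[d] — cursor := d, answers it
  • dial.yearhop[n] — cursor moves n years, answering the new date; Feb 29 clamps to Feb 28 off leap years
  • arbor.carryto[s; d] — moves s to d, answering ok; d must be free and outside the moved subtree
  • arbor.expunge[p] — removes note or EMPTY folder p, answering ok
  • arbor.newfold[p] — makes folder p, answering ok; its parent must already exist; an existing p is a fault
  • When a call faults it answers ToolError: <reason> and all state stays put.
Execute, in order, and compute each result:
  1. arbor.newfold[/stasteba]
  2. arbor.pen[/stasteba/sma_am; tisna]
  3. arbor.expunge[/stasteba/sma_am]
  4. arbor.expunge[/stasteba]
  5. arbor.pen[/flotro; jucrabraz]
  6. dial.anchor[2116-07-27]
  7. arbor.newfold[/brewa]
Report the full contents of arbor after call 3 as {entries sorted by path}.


Answer: {stasteba/}

Derivation:
# newfold(p=/stasteba) -> ok
# pen(p=/stasteba/sma_am, c=tisna) -> created
# expunge(p=/stasteba/sma_am) -> ok
# expunge(p=/stasteba) -> ok
# pen(p=/flotro, c=jucrabraz) -> created
# anchor(d=2116-07-27) -> 2116-07-27
# newfold(p=/brewa) -> ok


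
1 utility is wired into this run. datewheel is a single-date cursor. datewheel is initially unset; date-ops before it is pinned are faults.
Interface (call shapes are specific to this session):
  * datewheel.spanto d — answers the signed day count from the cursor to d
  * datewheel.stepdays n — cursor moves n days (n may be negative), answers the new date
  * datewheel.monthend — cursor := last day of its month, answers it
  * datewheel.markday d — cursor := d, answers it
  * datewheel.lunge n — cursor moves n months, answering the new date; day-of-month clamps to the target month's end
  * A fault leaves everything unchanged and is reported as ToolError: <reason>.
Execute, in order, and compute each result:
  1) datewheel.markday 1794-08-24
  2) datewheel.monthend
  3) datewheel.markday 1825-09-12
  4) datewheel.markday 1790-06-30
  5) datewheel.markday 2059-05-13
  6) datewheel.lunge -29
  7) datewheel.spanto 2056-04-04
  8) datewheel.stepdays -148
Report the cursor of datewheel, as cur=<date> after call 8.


Answer: cur=2056-07-18

Derivation:
I invoke markday on d→1794-08-24, and see 1794-08-24.
I call monthend(), which returns 1794-08-31.
I call markday on d→1825-09-12: 1825-09-12.
Using markday on d→1790-06-30, and get 1790-06-30.
Invoking markday on d→2059-05-13, which returns 2059-05-13.
I try lunge on n→-29, and observe 2056-12-13.
Invoking spanto on d→2056-04-04, which returns -253.
Next I call stepdays on n→-148, and get 2056-07-18.


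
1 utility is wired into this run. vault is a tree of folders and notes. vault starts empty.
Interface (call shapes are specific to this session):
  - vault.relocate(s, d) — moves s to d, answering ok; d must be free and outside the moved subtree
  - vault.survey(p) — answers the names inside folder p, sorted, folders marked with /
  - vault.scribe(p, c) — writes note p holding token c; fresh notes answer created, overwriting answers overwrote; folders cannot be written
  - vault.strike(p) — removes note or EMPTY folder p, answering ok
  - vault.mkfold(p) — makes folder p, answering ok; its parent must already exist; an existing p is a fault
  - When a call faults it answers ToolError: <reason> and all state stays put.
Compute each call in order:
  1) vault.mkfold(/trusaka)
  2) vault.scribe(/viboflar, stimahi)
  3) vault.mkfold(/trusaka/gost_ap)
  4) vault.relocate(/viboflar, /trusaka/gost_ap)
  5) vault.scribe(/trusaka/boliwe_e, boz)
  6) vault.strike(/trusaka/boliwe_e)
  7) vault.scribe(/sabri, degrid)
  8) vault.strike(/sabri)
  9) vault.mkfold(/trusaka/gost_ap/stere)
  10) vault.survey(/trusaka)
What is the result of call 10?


Answer: [gost_ap/]

Derivation:
Act: vault.mkfold[p=/trusaka]
Obs: ok
Act: vault.scribe[p=/viboflar; c=stimahi]
Obs: created
Act: vault.mkfold[p=/trusaka/gost_ap]
Obs: ok
Act: vault.relocate[s=/viboflar; d=/trusaka/gost_ap]
Obs: ToolError: exists
Act: vault.scribe[p=/trusaka/boliwe_e; c=boz]
Obs: created
Act: vault.strike[p=/trusaka/boliwe_e]
Obs: ok
Act: vault.scribe[p=/sabri; c=degrid]
Obs: created
Act: vault.strike[p=/sabri]
Obs: ok
Act: vault.mkfold[p=/trusaka/gost_ap/stere]
Obs: ok
Act: vault.survey[p=/trusaka]
Obs: [gost_ap/]


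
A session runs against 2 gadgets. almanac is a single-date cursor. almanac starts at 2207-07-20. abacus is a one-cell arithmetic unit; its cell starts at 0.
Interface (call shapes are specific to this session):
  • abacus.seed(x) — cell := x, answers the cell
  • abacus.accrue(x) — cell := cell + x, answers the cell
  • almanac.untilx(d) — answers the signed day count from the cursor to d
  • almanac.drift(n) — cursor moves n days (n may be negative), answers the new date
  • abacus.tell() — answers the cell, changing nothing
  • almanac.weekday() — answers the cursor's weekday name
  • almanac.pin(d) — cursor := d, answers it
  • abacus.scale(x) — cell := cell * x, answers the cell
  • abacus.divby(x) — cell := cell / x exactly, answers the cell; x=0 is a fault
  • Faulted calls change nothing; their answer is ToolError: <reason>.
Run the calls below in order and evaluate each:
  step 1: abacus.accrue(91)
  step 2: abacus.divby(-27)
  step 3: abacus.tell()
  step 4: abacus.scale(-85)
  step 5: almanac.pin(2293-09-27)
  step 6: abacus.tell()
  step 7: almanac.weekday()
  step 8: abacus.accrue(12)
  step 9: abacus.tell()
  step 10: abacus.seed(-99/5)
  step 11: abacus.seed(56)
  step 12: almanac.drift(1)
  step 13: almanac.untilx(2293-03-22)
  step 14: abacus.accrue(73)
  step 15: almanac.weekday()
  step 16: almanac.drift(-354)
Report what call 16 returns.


Answer: 2292-10-09

Derivation:
Do: accrue[x='91']
See: 91
Do: divby[x='-27']
See: -91/27
Do: tell[]
See: -91/27
Do: scale[x='-85']
See: 7735/27
Do: pin[d='2293-09-27']
See: 2293-09-27
Do: tell[]
See: 7735/27
Do: weekday[]
See: Wednesday
Do: accrue[x='12']
See: 8059/27
Do: tell[]
See: 8059/27
Do: seed[x='-99/5']
See: -99/5
Do: seed[x='56']
See: 56
Do: drift[n='1']
See: 2293-09-28
Do: untilx[d='2293-03-22']
See: -190
Do: accrue[x='73']
See: 129
Do: weekday[]
See: Thursday
Do: drift[n='-354']
See: 2292-10-09


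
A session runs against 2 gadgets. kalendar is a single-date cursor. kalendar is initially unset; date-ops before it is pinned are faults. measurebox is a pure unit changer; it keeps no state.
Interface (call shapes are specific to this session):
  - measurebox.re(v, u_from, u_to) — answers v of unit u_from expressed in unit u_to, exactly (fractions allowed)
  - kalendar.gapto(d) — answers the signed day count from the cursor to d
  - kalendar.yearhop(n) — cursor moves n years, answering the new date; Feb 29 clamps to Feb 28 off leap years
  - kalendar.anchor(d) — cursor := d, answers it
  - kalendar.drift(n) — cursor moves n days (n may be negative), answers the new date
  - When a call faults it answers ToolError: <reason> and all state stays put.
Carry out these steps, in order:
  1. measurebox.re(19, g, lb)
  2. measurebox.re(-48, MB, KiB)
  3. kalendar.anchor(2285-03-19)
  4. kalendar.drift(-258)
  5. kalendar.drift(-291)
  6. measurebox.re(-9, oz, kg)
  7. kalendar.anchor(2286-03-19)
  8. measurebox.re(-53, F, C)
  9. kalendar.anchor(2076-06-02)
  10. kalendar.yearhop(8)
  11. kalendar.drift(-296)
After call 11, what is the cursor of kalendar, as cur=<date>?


Answer: cur=2083-08-11

Derivation:
·→ re(19, g, lb)
·← 1900000/45359237
·→ re(-48, MB, KiB)
·← -46875
·→ anchor(2285-03-19)
·← 2285-03-19
·→ drift(-258)
·← 2284-07-04
·→ drift(-291)
·← 2283-09-17
·→ re(-9, oz, kg)
·← -408233133/1600000000
·→ anchor(2286-03-19)
·← 2286-03-19
·→ re(-53, F, C)
·← -425/9
·→ anchor(2076-06-02)
·← 2076-06-02
·→ yearhop(8)
·← 2084-06-02
·→ drift(-296)
·← 2083-08-11


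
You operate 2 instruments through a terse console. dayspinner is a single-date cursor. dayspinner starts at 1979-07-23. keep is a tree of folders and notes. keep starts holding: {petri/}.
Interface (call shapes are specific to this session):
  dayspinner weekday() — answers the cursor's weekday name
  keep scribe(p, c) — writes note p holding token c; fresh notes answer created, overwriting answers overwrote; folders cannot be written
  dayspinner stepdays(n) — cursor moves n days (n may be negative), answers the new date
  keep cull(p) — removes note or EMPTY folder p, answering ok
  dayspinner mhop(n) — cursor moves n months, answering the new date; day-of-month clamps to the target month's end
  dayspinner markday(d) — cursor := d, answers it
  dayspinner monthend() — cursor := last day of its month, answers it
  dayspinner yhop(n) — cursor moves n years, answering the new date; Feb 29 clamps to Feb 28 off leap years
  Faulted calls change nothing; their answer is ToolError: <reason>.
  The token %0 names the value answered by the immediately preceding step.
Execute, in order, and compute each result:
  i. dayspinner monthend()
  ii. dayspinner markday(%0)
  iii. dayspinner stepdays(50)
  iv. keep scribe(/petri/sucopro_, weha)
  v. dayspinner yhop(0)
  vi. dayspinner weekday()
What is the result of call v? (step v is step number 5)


Answer: 1979-09-19

Derivation:
I run dayspinner monthend, and see 1979-07-31.
I try dayspinner markday with %0, → 1979-07-31.
I invoke dayspinner stepdays with 50, which returns 1979-09-19.
I call keep scribe with /petri/sucopro_, weha, and get created.
Calling dayspinner yhop with 0, → 1979-09-19.
I call dayspinner weekday(), which returns Wednesday.


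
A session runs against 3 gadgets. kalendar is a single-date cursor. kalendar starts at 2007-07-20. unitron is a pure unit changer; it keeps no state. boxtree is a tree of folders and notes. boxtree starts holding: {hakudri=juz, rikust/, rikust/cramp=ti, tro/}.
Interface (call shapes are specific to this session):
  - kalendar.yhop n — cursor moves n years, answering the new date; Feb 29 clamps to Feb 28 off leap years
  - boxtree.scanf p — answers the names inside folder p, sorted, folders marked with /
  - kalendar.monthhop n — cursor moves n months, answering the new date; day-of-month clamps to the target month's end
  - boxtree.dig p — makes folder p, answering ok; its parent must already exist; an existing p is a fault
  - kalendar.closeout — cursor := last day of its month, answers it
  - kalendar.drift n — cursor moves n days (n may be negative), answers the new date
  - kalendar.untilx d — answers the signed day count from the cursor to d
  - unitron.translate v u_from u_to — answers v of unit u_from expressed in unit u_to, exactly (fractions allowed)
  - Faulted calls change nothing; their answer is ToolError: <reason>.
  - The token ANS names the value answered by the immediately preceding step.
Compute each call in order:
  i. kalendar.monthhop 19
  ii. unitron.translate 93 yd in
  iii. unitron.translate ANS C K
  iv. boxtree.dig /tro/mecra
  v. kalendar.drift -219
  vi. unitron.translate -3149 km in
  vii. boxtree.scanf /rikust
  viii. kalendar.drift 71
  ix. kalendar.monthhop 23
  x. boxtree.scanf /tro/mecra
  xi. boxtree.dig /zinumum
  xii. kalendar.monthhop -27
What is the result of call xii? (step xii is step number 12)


Invoking monthhop using n='19', which returns 2009-02-20.
I use translate using v='93', u_from='yd', u_to='in', — result: 3348.
I call translate using v='ANS', u_from='C', u_to='K', and get 72423/20.
Then dig using p='/tro/mecra', giving ok.
I run drift using n='-219', and see 2008-07-16.
Next I call translate using v='-3149', u_from='km', u_to='in', giving -15745000000/127.
Calling scanf using p='/rikust', and observe [cramp].
Next I call drift using n='71', yielding 2008-09-25.
Invoking monthhop using n='23', and get 2010-08-25.
Next I call scanf using p='/tro/mecra', — result: [].
Now I run dig using p='/zinumum', and get ok.
Then monthhop using n='-27': 2008-05-25.

Answer: 2008-05-25


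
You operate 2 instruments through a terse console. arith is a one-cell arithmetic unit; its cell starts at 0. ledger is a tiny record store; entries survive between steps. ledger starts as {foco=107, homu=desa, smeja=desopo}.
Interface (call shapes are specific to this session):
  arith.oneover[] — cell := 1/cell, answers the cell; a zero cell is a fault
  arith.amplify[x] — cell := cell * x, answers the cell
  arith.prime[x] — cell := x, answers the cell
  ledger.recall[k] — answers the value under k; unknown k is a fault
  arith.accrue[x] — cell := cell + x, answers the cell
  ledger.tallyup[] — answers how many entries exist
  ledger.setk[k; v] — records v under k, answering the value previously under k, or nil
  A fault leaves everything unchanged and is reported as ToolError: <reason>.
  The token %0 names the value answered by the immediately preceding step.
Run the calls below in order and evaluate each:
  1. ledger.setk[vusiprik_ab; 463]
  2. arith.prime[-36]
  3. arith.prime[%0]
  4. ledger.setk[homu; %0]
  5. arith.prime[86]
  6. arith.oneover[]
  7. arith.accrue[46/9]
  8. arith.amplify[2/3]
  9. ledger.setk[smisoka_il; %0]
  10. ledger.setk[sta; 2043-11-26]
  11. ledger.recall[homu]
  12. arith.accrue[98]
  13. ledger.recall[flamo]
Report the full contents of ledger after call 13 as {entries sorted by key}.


Answer: {foco=107, homu=-36, smeja=desopo, smisoka_il=3965/1161, sta=2043-11-26, vusiprik_ab=463}

Derivation:
-- 1. ledger.setk(k='vusiprik_ab', v='463') : nil
-- 2. arith.prime(x='-36') : -36
-- 3. arith.prime(x='%0') : -36
-- 4. ledger.setk(k='homu', v='%0') : desa
-- 5. arith.prime(x='86') : 86
-- 6. arith.oneover() : 1/86
-- 7. arith.accrue(x='46/9') : 3965/774
-- 8. arith.amplify(x='2/3') : 3965/1161
-- 9. ledger.setk(k='smisoka_il', v='%0') : nil
-- 10. ledger.setk(k='sta', v='2043-11-26') : nil
-- 11. ledger.recall(k='homu') : -36
-- 12. arith.accrue(x='98') : 117743/1161
-- 13. ledger.recall(k='flamo') : ToolError: no such key flamo


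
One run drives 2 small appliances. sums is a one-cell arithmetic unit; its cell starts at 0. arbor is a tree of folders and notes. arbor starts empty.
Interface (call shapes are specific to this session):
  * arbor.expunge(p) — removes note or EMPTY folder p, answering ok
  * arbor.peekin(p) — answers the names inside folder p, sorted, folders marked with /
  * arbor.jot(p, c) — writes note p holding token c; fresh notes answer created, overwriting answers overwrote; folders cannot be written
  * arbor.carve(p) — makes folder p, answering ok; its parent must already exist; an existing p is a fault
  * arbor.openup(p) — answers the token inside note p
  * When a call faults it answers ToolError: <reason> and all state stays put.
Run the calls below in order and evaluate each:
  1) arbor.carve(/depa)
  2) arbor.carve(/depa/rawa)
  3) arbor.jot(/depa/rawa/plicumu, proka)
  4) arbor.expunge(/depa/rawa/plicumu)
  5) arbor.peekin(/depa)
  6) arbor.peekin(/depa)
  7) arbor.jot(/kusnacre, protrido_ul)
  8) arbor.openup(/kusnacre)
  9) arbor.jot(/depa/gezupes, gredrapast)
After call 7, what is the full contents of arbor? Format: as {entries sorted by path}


;; arbor.carve(p→/depa) == ok
;; arbor.carve(p→/depa/rawa) == ok
;; arbor.jot(p→/depa/rawa/plicumu, c→proka) == created
;; arbor.expunge(p→/depa/rawa/plicumu) == ok
;; arbor.peekin(p→/depa) == [rawa/]
;; arbor.peekin(p→/depa) == [rawa/]
;; arbor.jot(p→/kusnacre, c→protrido_ul) == created
;; arbor.openup(p→/kusnacre) == protrido_ul
;; arbor.jot(p→/depa/gezupes, c→gredrapast) == created

Answer: {depa/, depa/rawa/, kusnacre=protrido_ul}


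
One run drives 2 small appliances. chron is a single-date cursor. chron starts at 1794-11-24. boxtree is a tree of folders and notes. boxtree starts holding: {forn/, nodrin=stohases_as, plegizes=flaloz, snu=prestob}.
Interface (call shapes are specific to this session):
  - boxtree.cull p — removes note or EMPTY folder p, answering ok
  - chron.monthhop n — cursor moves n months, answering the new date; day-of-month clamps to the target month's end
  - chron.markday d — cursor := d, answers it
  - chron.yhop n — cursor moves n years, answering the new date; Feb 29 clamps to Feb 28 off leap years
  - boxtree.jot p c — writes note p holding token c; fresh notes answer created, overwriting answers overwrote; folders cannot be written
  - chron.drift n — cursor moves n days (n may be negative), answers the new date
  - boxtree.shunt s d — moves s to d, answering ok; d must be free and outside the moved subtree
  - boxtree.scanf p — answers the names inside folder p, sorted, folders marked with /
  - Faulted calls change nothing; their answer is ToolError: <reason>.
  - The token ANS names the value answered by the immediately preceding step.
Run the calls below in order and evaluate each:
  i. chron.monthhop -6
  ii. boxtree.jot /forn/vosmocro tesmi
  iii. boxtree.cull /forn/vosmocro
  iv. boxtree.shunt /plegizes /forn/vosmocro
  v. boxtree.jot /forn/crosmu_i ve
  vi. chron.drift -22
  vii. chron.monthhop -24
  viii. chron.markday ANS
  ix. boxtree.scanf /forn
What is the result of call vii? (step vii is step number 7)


Answer: 1792-05-02

Derivation:
Step: monthhop[n=-6]
Result: 1794-05-24
Step: jot[p=/forn/vosmocro; c=tesmi]
Result: created
Step: cull[p=/forn/vosmocro]
Result: ok
Step: shunt[s=/plegizes; d=/forn/vosmocro]
Result: ok
Step: jot[p=/forn/crosmu_i; c=ve]
Result: created
Step: drift[n=-22]
Result: 1794-05-02
Step: monthhop[n=-24]
Result: 1792-05-02
Step: markday[d=ANS]
Result: 1792-05-02
Step: scanf[p=/forn]
Result: [crosmu_i, vosmocro]


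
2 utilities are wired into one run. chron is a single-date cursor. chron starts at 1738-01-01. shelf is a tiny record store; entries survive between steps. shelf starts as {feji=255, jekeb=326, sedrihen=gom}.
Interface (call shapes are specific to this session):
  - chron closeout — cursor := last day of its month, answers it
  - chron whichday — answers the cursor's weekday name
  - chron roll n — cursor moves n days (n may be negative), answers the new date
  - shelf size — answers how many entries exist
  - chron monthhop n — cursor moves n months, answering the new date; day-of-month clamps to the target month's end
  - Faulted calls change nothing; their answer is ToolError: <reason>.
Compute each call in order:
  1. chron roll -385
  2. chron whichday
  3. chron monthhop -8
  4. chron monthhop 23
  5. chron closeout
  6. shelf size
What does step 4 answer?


~$ chron roll n: -385
= 1736-12-12
~$ chron whichday
= Wednesday
~$ chron monthhop n: -8
= 1736-04-12
~$ chron monthhop n: 23
= 1738-03-12
~$ chron closeout
= 1738-03-31
~$ shelf size
= 3

Answer: 1738-03-12


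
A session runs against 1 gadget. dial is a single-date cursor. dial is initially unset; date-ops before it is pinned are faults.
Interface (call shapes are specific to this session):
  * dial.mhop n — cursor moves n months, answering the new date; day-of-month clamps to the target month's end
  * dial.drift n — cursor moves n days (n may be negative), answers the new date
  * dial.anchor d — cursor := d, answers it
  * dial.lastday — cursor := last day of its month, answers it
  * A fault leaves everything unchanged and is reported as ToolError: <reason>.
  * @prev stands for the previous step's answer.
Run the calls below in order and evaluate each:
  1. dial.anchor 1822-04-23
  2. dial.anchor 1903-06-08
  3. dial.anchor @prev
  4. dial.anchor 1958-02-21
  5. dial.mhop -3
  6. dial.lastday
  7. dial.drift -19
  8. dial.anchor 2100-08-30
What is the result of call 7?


I run anchor with d: 1822-04-23, and get 1822-04-23.
Then anchor with d: 1903-06-08: 1903-06-08.
I invoke anchor with d: @prev, and see 1903-06-08.
Now I run anchor with d: 1958-02-21, and see 1958-02-21.
Invoking mhop with n: -3, and see 1957-11-21.
I run lastday, and get 1957-11-30.
I try drift with n: -19, — result: 1957-11-11.
Calling anchor with d: 2100-08-30, — result: 2100-08-30.

Answer: 1957-11-11


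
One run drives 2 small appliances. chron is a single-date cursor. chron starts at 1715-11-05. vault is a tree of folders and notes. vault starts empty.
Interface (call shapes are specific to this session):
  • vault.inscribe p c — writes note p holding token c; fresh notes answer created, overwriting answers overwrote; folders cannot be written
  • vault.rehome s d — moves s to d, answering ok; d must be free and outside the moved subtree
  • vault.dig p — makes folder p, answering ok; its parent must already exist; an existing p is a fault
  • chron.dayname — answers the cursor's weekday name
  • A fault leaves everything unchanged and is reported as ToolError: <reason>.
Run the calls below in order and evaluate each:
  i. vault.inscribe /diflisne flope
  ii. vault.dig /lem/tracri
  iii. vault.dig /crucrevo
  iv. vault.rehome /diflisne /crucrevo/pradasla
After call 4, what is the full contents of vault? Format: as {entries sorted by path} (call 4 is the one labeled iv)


Answer: {crucrevo/, crucrevo/pradasla=flope}

Derivation:
I try vault.inscribe(p: /diflisne, c: flope), → created.
I invoke vault.dig(p: /lem/tracri), and get ToolError: no parent.
I run vault.dig(p: /crucrevo), → ok.
I call vault.rehome(s: /diflisne, d: /crucrevo/pradasla), and see ok.


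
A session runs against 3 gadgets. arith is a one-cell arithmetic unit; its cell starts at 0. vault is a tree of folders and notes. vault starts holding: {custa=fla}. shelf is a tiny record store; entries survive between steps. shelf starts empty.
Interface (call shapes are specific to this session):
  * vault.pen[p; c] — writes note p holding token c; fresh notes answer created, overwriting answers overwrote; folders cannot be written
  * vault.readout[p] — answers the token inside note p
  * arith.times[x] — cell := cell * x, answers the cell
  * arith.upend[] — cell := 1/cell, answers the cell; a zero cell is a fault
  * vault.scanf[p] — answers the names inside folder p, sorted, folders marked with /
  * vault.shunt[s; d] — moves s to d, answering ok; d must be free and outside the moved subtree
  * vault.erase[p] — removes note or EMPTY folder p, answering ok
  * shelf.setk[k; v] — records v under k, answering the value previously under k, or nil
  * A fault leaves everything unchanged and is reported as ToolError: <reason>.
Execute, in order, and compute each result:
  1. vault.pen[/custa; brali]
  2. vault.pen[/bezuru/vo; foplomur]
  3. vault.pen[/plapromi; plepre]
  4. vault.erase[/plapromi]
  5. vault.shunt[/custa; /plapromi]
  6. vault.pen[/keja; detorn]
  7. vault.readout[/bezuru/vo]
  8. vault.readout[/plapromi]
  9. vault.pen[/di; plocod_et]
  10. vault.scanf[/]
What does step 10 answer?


Do: vault.pen[p=/custa; c=brali]
See: overwrote
Do: vault.pen[p=/bezuru/vo; c=foplomur]
See: ToolError: no parent
Do: vault.pen[p=/plapromi; c=plepre]
See: created
Do: vault.erase[p=/plapromi]
See: ok
Do: vault.shunt[s=/custa; d=/plapromi]
See: ok
Do: vault.pen[p=/keja; c=detorn]
See: created
Do: vault.readout[p=/bezuru/vo]
See: ToolError: not found
Do: vault.readout[p=/plapromi]
See: brali
Do: vault.pen[p=/di; c=plocod_et]
See: created
Do: vault.scanf[p=/]
See: [di, keja, plapromi]

Answer: [di, keja, plapromi]


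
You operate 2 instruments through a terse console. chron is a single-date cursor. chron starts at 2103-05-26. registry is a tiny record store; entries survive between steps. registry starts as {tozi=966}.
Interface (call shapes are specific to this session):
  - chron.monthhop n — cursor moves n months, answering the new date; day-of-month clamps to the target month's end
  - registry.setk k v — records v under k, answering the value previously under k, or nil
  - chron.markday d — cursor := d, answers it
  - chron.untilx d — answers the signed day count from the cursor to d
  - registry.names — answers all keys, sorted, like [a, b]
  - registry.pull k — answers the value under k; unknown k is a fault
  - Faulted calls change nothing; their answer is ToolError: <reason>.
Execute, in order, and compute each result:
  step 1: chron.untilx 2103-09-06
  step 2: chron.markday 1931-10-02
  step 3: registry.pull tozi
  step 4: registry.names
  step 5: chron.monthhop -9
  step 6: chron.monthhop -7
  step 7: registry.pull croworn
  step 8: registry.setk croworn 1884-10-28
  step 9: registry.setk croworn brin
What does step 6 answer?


Answer: 1930-06-02

Derivation:
-> chron.untilx(2103-09-06)
<- 103
-> chron.markday(1931-10-02)
<- 1931-10-02
-> registry.pull(tozi)
<- 966
-> registry.names()
<- [tozi]
-> chron.monthhop(-9)
<- 1931-01-02
-> chron.monthhop(-7)
<- 1930-06-02
-> registry.pull(croworn)
<- ToolError: no such key croworn
-> registry.setk(croworn, 1884-10-28)
<- nil
-> registry.setk(croworn, brin)
<- 1884-10-28


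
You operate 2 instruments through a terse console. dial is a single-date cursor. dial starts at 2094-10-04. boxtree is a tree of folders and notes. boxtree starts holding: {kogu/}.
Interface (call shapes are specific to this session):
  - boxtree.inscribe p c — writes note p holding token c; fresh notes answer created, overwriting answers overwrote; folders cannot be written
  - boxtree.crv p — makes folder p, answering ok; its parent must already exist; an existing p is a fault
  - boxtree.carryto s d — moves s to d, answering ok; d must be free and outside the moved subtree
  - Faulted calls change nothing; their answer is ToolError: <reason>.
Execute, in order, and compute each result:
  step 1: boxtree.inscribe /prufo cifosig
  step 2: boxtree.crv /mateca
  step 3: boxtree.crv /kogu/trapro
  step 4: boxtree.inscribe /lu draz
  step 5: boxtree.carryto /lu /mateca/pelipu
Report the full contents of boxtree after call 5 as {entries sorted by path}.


I invoke boxtree.inscribe using p→/prufo, c→cifosig, yielding created.
I use boxtree.crv using p→/mateca, and get ok.
Now I run boxtree.crv using p→/kogu/trapro, giving ok.
Then boxtree.inscribe using p→/lu, c→draz, → created.
Next I call boxtree.carryto using s→/lu, d→/mateca/pelipu, and observe ok.

Answer: {kogu/, kogu/trapro/, mateca/, mateca/pelipu=draz, prufo=cifosig}


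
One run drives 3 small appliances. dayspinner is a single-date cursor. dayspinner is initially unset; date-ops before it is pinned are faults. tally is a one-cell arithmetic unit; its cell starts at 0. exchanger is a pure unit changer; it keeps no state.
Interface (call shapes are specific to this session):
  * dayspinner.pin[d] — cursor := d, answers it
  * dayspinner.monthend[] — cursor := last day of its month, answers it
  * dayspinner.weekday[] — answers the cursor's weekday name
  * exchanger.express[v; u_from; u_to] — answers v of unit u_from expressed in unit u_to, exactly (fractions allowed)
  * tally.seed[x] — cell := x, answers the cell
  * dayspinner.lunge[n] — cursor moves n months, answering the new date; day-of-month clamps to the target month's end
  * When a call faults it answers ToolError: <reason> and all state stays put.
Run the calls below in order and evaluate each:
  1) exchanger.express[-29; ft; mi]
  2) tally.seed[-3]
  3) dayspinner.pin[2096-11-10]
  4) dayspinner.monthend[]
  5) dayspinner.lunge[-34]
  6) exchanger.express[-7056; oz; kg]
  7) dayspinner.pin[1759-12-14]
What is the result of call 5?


Do: express[v='-29'; u_from='ft'; u_to='mi']
See: -29/5280
Do: seed[x='-3']
See: -3
Do: pin[d='2096-11-10']
See: 2096-11-10
Do: monthend[]
See: 2096-11-30
Do: lunge[n='-34']
See: 2094-01-30
Do: express[v='-7056'; u_from='oz'; u_to='kg']
See: -20003423517/100000000
Do: pin[d='1759-12-14']
See: 1759-12-14

Answer: 2094-01-30


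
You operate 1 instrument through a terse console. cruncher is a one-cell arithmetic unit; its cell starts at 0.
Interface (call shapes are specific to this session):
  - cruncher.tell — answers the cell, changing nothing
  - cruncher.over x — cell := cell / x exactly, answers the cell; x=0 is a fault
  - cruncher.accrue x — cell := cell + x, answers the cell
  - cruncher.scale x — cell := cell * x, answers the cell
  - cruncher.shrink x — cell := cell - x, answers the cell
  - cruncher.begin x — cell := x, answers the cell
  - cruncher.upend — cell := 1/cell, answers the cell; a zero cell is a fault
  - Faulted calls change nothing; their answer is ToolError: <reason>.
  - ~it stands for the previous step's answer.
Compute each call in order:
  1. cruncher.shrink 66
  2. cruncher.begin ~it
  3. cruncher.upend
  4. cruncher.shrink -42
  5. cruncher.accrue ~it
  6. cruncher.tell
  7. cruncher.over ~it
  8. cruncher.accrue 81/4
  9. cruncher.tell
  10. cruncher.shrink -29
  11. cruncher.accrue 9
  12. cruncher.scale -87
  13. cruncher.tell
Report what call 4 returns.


// cruncher.shrink(x='66') => -66
// cruncher.begin(x='~it') => -66
// cruncher.upend() => -1/66
// cruncher.shrink(x='-42') => 2771/66
// cruncher.accrue(x='~it') => 2771/33
// cruncher.tell() => 2771/33
// cruncher.over(x='~it') => 1
// cruncher.accrue(x='81/4') => 85/4
// cruncher.tell() => 85/4
// cruncher.shrink(x='-29') => 201/4
// cruncher.accrue(x='9') => 237/4
// cruncher.scale(x='-87') => -20619/4
// cruncher.tell() => -20619/4

Answer: 2771/66
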